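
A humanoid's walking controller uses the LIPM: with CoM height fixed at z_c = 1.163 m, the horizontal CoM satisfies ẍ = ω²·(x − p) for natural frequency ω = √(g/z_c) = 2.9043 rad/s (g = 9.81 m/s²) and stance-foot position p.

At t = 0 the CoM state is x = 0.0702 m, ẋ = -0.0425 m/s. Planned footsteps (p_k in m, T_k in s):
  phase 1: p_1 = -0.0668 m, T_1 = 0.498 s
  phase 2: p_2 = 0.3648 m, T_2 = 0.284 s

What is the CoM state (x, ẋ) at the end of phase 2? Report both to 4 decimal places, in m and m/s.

phase 1: p=-0.0668, T=0.498, ωT=1.446341, cosh=2.241488, sinh=2.006058; start (x,ẋ)=(0.070200, -0.042500) → end (x,ẋ)=(0.210928, 0.702925)
phase 2: p=0.3648, T=0.284, ωT=0.824821, cosh=1.359893, sinh=0.921580; start (x,ẋ)=(0.210928, 0.702925) → end (x,ẋ)=(0.378600, 0.544059)

x = 0.3786, ẋ = 0.5441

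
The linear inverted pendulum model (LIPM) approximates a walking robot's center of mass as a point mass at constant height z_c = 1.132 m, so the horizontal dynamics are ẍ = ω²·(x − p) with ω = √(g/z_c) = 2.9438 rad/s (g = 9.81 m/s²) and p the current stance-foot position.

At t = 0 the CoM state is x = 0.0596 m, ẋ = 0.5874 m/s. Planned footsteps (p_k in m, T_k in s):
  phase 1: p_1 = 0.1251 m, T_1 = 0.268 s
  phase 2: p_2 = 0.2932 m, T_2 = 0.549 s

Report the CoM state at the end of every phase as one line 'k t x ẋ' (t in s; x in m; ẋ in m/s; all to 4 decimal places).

phase 1: p=0.1251, T=0.268, ωT=0.788938, cosh=1.327693, sinh=0.873366; start (x,ẋ)=(0.059600, 0.587400) → end (x,ẋ)=(0.212406, 0.611485)
phase 2: p=0.2932, T=0.549, ωT=1.616146, cosh=2.616159, sinh=2.417496; start (x,ẋ)=(0.212406, 0.611485) → end (x,ẋ)=(0.583991, 1.024761)

1 0.2680 0.2124 0.6115
2 0.8170 0.5840 1.0248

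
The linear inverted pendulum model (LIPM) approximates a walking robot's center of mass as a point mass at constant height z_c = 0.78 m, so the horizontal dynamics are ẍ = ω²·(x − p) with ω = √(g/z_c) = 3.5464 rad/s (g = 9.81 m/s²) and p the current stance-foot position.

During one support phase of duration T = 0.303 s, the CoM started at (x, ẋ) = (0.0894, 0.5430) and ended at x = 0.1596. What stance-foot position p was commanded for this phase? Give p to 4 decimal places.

ωT = 3.5464·0.303 = 1.074559; cosh(ωT) = 1.635075, sinh(ωT) = 1.293627
x(T) = p + (x₀−p)·cosh(ωT) + (ẋ₀/ω)·sinh(ωT) ⇒ p·(1 − cosh) = x(T) − x₀·cosh − (ẋ₀/ω)·sinh
numerator   = 0.1596 − (0.0894)·1.635075 − (0.5430/3.5464)·1.293627 = -0.184647
denominator = 1 − 1.635075 = -0.635075
p = -0.184647 / -0.635075 = 0.2907

p = 0.2907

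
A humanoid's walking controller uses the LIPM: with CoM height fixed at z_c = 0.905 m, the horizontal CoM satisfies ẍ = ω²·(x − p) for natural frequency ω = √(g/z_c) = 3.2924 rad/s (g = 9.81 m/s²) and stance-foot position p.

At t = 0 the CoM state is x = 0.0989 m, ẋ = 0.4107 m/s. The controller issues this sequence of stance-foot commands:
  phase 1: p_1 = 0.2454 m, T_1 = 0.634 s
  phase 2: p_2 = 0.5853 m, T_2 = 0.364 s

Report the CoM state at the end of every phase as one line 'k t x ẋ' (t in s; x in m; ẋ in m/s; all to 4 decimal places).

phase 1: p=0.2454, T=0.634, ωT=2.087382, cosh=4.093892, sinh=3.969881; start (x,ẋ)=(0.098900, 0.410700) → end (x,ẋ)=(0.140855, -0.233457)
phase 2: p=0.5853, T=0.364, ωT=1.198434, cosh=1.808293, sinh=1.506627; start (x,ẋ)=(0.140855, -0.233457) → end (x,ẋ)=(-0.325219, -2.626793)

1 0.6340 0.1409 -0.2335
2 0.9980 -0.3252 -2.6268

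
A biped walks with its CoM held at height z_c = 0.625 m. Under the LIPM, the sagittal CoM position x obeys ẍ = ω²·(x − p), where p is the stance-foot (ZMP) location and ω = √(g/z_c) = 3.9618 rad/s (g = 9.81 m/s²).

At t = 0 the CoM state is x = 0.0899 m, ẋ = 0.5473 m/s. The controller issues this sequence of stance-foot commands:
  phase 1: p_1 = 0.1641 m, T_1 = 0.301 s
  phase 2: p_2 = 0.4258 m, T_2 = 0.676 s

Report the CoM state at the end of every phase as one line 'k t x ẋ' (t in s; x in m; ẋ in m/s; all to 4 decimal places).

phase 1: p=0.1641, T=0.301, ωT=1.192502, cosh=1.799388, sinh=1.495927; start (x,ẋ)=(0.089900, 0.547300) → end (x,ẋ)=(0.237239, 0.545054)
phase 2: p=0.4258, T=0.676, ωT=2.678177, cosh=7.313607, sinh=7.244919; start (x,ẋ)=(0.237239, 0.545054) → end (x,ẋ)=(0.043477, -1.425935)

1 0.3010 0.2372 0.5451
2 0.9770 0.0435 -1.4259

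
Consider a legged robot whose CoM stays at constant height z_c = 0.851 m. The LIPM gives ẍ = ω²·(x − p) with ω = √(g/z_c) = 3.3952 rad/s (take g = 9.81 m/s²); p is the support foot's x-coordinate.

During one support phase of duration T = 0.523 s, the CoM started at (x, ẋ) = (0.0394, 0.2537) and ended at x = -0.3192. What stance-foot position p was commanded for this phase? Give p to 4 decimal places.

ωT = 3.3952·0.523 = 1.775690; cosh(ωT) = 3.036859, sinh(ωT) = 2.867492
x(T) = p + (x₀−p)·cosh(ωT) + (ẋ₀/ω)·sinh(ωT) ⇒ p·(1 − cosh) = x(T) − x₀·cosh − (ẋ₀/ω)·sinh
numerator   = -0.3192 − (0.0394)·3.036859 − (0.2537/3.3952)·2.867492 = -0.653120
denominator = 1 − 3.036859 = -2.036859
p = -0.653120 / -2.036859 = 0.3207

p = 0.3207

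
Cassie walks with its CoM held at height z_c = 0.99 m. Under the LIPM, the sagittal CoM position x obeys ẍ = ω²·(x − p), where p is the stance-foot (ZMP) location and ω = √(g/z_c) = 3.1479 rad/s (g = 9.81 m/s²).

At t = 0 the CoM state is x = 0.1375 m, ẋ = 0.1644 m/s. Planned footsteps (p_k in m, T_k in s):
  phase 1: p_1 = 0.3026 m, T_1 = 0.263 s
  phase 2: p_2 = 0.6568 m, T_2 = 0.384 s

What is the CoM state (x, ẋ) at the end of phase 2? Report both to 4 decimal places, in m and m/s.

phase 1: p=0.3026, T=0.263, ωT=0.827898, cosh=1.362735, sinh=0.925768; start (x,ẋ)=(0.137500, 0.164400) → end (x,ẋ)=(0.125961, -0.257105)
phase 2: p=0.6568, T=0.384, ωT=1.208794, cosh=1.823999, sinh=1.525442; start (x,ẋ)=(0.125961, -0.257105) → end (x,ẋ)=(-0.436041, -3.018016)

x = -0.4360, ẋ = -3.0180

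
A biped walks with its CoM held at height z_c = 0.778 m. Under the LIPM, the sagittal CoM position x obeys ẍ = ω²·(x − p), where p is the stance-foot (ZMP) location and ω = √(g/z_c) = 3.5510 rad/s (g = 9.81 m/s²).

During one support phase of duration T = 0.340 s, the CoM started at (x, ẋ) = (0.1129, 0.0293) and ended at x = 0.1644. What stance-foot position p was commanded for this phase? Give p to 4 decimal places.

ωT = 3.5510·0.340 = 1.207340; cosh(ωT) = 1.821784, sinh(ωT) = 1.522792
x(T) = p + (x₀−p)·cosh(ωT) + (ẋ₀/ω)·sinh(ωT) ⇒ p·(1 − cosh) = x(T) − x₀·cosh − (ẋ₀/ω)·sinh
numerator   = 0.1644 − (0.1129)·1.821784 − (0.0293/3.5510)·1.522792 = -0.053844
denominator = 1 − 1.821784 = -0.821784
p = -0.053844 / -0.821784 = 0.0655

p = 0.0655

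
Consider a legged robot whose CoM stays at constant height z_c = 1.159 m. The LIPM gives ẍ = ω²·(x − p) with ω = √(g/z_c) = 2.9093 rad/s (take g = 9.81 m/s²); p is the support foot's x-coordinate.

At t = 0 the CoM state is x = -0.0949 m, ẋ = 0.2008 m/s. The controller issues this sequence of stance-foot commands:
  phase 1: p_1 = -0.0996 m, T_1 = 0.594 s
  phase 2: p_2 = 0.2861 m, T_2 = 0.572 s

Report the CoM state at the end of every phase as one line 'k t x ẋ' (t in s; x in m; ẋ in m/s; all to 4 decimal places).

phase 1: p=-0.0996, T=0.594, ωT=1.728124, cosh=2.903850, sinh=2.726233; start (x,ẋ)=(-0.094900, 0.200800) → end (x,ẋ)=(0.102213, 0.620371)
phase 2: p=0.2861, T=0.572, ωT=1.664120, cosh=2.735190, sinh=2.545832; start (x,ẋ)=(0.102213, 0.620371) → end (x,ẋ)=(0.326000, 0.334855)

1 0.5940 0.1022 0.6204
2 1.1660 0.3260 0.3349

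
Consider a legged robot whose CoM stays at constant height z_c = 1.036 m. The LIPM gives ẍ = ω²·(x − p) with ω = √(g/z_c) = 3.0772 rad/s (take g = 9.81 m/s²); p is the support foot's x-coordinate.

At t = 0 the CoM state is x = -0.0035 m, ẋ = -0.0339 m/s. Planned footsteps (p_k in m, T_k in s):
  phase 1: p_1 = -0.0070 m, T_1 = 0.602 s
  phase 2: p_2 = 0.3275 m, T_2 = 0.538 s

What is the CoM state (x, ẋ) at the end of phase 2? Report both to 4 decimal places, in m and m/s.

phase 1: p=-0.0070, T=0.602, ωT=1.852474, cosh=3.266212, sinh=3.109364; start (x,ẋ)=(-0.003500, -0.033900) → end (x,ẋ)=(-0.029823, -0.077236)
phase 2: p=0.3275, T=0.538, ωT=1.655534, cosh=2.713432, sinh=2.522441; start (x,ẋ)=(-0.029823, -0.077236) → end (x,ẋ)=(-0.705382, -2.983133)

x = -0.7054, ẋ = -2.9831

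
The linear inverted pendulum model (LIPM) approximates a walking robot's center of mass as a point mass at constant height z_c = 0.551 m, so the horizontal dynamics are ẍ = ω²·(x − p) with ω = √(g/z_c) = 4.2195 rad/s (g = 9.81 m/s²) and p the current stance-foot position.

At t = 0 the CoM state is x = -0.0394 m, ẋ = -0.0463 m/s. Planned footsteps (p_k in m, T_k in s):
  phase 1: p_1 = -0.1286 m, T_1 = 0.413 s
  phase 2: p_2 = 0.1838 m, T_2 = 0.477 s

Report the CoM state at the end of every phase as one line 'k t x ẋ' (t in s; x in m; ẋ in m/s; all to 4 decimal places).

phase 1: p=-0.1286, T=0.413, ωT=1.742653, cosh=2.943768, sinh=2.768713; start (x,ẋ)=(-0.039400, -0.046300) → end (x,ẋ)=(0.103603, 0.905790)
phase 2: p=0.1838, T=0.477, ωT=2.012701, cosh=3.808567, sinh=3.674940; start (x,ẋ)=(0.103603, 0.905790) → end (x,ẋ)=(0.667257, 2.206201)

1 0.4130 0.1036 0.9058
2 0.8900 0.6673 2.2062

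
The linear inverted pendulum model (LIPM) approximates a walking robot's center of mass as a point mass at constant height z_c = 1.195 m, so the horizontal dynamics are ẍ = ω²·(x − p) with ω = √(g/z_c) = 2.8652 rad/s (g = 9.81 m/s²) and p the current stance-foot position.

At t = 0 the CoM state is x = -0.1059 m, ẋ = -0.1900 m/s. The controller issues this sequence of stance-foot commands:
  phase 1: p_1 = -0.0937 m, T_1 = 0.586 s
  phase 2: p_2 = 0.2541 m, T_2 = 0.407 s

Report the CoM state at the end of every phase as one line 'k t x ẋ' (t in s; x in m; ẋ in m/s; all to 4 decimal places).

1 0.5860 -0.2991 -0.6174
2 0.9930 -1.0320 -3.3835

phase 1: p=-0.0937, T=0.586, ωT=1.679007, cosh=2.773395, sinh=2.586836; start (x,ẋ)=(-0.105900, -0.190000) → end (x,ẋ)=(-0.299076, -0.617369)
phase 2: p=0.2541, T=0.407, ωT=1.166136, cosh=1.760568, sinh=1.449000; start (x,ẋ)=(-0.299076, -0.617369) → end (x,ẋ)=(-1.032023, -3.383528)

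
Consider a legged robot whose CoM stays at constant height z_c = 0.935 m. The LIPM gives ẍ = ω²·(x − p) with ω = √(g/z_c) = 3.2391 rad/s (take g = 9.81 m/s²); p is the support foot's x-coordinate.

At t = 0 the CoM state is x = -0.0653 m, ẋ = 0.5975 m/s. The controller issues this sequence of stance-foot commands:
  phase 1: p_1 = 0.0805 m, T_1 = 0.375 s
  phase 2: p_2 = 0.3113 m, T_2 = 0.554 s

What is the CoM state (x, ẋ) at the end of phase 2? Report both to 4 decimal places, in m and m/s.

phase 1: p=0.0805, T=0.375, ωT=1.214662, cosh=1.832983, sinh=1.536173; start (x,ẋ)=(-0.065300, 0.597500) → end (x,ẋ)=(0.096621, 0.369733)
phase 2: p=0.3113, T=0.554, ωT=1.794461, cosh=3.091225, sinh=2.925008; start (x,ẋ)=(0.096621, 0.369733) → end (x,ẋ)=(-0.018441, -0.891025)

x = -0.0184, ẋ = -0.8910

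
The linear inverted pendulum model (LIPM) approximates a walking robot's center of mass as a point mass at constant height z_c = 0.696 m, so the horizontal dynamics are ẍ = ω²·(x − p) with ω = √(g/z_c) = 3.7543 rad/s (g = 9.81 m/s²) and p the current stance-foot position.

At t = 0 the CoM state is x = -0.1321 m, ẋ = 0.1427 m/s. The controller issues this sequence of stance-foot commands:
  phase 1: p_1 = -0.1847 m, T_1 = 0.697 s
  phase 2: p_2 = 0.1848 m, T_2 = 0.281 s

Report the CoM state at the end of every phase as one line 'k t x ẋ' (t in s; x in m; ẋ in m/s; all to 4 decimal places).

phase 1: p=-0.1847, T=0.697, ωT=2.616747, cosh=6.882078, sinh=6.809038; start (x,ẋ)=(-0.132100, 0.142700) → end (x,ẋ)=(0.436107, 2.326695)
phase 2: p=0.1848, T=0.281, ωT=1.054958, cosh=1.610031, sinh=1.261824; start (x,ẋ)=(0.436107, 2.326695) → end (x,ẋ)=(1.371417, 4.936561)

1 0.6970 0.4361 2.3267
2 0.9780 1.3714 4.9366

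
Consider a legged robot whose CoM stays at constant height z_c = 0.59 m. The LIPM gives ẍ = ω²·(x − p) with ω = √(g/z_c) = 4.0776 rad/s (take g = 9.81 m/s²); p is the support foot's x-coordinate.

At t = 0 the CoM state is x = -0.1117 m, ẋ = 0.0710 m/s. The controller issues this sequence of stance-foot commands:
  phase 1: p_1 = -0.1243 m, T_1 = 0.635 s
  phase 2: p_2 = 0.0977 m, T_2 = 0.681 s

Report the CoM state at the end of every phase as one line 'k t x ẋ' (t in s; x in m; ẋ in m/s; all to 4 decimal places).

1 0.6350 0.0754 0.8158
2 1.3160 1.5190 5.8518

phase 1: p=-0.1243, T=0.635, ωT=2.589276, cosh=6.697599, sinh=6.622525; start (x,ẋ)=(-0.111700, 0.071000) → end (x,ẋ)=(0.075403, 0.815780)
phase 2: p=0.0977, T=0.681, ωT=2.776846, cosh=8.065245, sinh=8.003010; start (x,ẋ)=(0.075403, 0.815780) → end (x,ẋ)=(1.518978, 5.851830)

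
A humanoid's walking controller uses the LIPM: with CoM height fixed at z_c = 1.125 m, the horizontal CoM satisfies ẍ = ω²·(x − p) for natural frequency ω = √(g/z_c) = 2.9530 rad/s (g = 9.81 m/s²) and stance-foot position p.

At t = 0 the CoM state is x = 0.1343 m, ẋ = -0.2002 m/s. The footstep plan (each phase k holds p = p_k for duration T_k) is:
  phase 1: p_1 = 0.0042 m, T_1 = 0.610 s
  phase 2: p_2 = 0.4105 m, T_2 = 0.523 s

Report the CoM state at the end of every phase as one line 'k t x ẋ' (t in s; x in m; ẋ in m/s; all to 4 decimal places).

1 0.6100 0.2092 0.5090
2 1.1330 0.3030 -0.0820

phase 1: p=0.0042, T=0.610, ωT=1.801330, cosh=3.111389, sinh=2.946310; start (x,ẋ)=(0.134300, -0.200200) → end (x,ẋ)=(0.209245, 0.509029)
phase 2: p=0.4105, T=0.523, ωT=1.544419, cosh=2.449342, sinh=2.235906; start (x,ẋ)=(0.209245, 0.509029) → end (x,ẋ)=(0.302977, -0.082025)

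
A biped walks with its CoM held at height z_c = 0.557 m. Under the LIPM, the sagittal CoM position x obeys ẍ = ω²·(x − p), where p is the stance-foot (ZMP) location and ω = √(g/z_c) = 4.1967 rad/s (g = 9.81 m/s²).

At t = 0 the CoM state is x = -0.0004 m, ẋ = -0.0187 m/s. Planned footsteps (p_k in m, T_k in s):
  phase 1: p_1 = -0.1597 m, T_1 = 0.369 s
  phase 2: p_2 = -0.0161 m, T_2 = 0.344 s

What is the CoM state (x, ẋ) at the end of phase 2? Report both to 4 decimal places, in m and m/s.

phase 1: p=-0.1597, T=0.369, ωT=1.548582, cosh=2.458672, sinh=2.246123; start (x,ẋ)=(-0.000400, -0.018700) → end (x,ẋ)=(0.221958, 1.455633)
phase 2: p=-0.0161, T=0.344, ωT=1.443665, cosh=2.236127, sinh=2.000066; start (x,ẋ)=(0.221958, 1.455633) → end (x,ẋ)=(1.209954, 5.253162)

x = 1.2100, ẋ = 5.2532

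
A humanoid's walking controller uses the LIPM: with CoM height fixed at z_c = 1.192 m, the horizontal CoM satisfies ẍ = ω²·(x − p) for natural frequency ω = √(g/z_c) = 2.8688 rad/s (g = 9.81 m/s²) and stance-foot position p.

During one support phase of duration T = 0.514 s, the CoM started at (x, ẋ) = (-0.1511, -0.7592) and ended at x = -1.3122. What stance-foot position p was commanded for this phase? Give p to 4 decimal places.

ωT = 2.8688·0.514 = 1.474563; cosh(ωT) = 2.299003, sinh(ωT) = 2.070124
x(T) = p + (x₀−p)·cosh(ωT) + (ẋ₀/ω)·sinh(ωT) ⇒ p·(1 − cosh) = x(T) − x₀·cosh − (ẋ₀/ω)·sinh
numerator   = -1.3122 − (-0.1511)·2.299003 − (-0.7592/2.8688)·2.070124 = -0.416982
denominator = 1 − 2.299003 = -1.299003
p = -0.416982 / -1.299003 = 0.3210

p = 0.3210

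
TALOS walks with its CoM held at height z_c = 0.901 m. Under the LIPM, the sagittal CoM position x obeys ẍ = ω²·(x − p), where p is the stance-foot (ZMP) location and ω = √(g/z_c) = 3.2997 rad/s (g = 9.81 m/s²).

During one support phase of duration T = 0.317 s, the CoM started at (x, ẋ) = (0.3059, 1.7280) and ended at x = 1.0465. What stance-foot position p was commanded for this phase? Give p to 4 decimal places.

p = 0.1601

ωT = 3.2997·0.317 = 1.046005; cosh(ωT) = 1.598798, sinh(ωT) = 1.247459
x(T) = p + (x₀−p)·cosh(ωT) + (ẋ₀/ω)·sinh(ωT) ⇒ p·(1 − cosh) = x(T) − x₀·cosh − (ẋ₀/ω)·sinh
numerator   = 1.0465 − (0.3059)·1.598798 − (1.7280/3.2997)·1.247459 = -0.095847
denominator = 1 − 1.598798 = -0.598798
p = -0.095847 / -0.598798 = 0.1601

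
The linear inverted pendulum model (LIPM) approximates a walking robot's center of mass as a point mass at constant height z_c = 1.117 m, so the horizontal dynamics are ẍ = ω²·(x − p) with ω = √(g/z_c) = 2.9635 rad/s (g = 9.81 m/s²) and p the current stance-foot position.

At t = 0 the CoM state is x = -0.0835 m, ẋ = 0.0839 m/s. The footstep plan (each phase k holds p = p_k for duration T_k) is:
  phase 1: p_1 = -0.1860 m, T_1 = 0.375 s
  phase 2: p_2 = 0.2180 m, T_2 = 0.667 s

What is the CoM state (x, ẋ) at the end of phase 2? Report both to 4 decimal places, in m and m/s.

phase 1: p=-0.1860, T=0.375, ωT=1.111312, cosh=1.683735, sinh=1.354608; start (x,ẋ)=(-0.083500, 0.083900) → end (x,ẋ)=(0.024933, 0.552740)
phase 2: p=0.2180, T=0.667, ωT=1.976654, cosh=3.678542, sinh=3.540010; start (x,ẋ)=(0.024933, 0.552740) → end (x,ẋ)=(0.168064, 0.007848)

x = 0.1681, ẋ = 0.0078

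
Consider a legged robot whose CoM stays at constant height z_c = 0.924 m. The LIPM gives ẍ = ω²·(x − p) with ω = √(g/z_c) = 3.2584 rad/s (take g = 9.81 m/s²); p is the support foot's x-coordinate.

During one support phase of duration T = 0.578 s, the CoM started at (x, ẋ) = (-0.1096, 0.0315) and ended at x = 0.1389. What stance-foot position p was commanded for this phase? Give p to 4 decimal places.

p = -0.2016

ωT = 3.2584·0.578 = 1.883355; cosh(ωT) = 3.363805, sinh(ωT) = 3.211726
x(T) = p + (x₀−p)·cosh(ωT) + (ẋ₀/ω)·sinh(ωT) ⇒ p·(1 − cosh) = x(T) − x₀·cosh − (ẋ₀/ω)·sinh
numerator   = 0.1389 − (-0.1096)·3.363805 − (0.0315/3.2584)·3.211726 = 0.476524
denominator = 1 − 3.363805 = -2.363805
p = 0.476524 / -2.363805 = -0.2016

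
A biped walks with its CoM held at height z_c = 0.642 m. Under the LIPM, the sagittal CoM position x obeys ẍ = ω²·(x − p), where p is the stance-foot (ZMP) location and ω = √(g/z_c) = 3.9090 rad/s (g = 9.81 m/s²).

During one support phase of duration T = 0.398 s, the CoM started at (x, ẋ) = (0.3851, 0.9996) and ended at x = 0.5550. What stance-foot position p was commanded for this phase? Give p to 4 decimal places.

p = 0.6624

ωT = 3.9090·0.398 = 1.555782; cosh(ωT) = 2.474908, sinh(ωT) = 2.263883
x(T) = p + (x₀−p)·cosh(ωT) + (ẋ₀/ω)·sinh(ωT) ⇒ p·(1 − cosh) = x(T) − x₀·cosh − (ẋ₀/ω)·sinh
numerator   = 0.5550 − (0.3851)·2.474908 − (0.9996/3.9090)·2.263883 = -0.977002
denominator = 1 − 2.474908 = -1.474908
p = -0.977002 / -1.474908 = 0.6624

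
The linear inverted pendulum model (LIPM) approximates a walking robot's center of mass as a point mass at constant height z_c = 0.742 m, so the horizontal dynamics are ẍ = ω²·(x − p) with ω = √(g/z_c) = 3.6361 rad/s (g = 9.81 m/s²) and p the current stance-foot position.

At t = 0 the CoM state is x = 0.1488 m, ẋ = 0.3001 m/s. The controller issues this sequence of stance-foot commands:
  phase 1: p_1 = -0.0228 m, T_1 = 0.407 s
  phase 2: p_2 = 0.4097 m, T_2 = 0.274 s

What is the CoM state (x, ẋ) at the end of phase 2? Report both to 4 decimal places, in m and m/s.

phase 1: p=-0.0228, T=0.407, ωT=1.479893, cosh=2.310068, sinh=2.082406; start (x,ẋ)=(0.148800, 0.300100) → end (x,ẋ)=(0.545476, 1.992579)
phase 2: p=0.4097, T=0.274, ωT=0.996291, cosh=1.538733, sinh=1.169487; start (x,ẋ)=(0.545476, 1.992579) → end (x,ẋ)=(1.259500, 3.643416)

x = 1.2595, ẋ = 3.6434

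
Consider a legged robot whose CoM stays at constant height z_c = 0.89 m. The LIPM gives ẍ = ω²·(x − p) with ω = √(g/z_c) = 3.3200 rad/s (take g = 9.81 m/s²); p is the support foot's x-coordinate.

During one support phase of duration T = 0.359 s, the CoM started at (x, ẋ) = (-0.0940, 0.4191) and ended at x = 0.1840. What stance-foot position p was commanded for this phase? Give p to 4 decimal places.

ωT = 3.3200·0.359 = 1.191880; cosh(ωT) = 1.798458, sinh(ωT) = 1.494808
x(T) = p + (x₀−p)·cosh(ωT) + (ẋ₀/ω)·sinh(ωT) ⇒ p·(1 − cosh) = x(T) − x₀·cosh − (ẋ₀/ω)·sinh
numerator   = 0.1840 − (-0.0940)·1.798458 − (0.4191/3.3200)·1.494808 = 0.164358
denominator = 1 − 1.798458 = -0.798458
p = 0.164358 / -0.798458 = -0.2058

p = -0.2058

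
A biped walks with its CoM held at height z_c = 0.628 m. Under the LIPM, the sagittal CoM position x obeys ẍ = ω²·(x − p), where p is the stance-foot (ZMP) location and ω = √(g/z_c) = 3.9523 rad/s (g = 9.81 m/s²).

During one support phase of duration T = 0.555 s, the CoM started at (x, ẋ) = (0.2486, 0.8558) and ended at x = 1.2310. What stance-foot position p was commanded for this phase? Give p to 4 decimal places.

ωT = 3.9523·0.555 = 2.193527; cosh(ωT) = 4.539151, sinh(ωT) = 4.427628
x(T) = p + (x₀−p)·cosh(ωT) + (ẋ₀/ω)·sinh(ωT) ⇒ p·(1 − cosh) = x(T) − x₀·cosh − (ẋ₀/ω)·sinh
numerator   = 1.2310 − (0.2486)·4.539151 − (0.8558/3.9523)·4.427628 = -0.856157
denominator = 1 − 4.539151 = -3.539151
p = -0.856157 / -3.539151 = 0.2419

p = 0.2419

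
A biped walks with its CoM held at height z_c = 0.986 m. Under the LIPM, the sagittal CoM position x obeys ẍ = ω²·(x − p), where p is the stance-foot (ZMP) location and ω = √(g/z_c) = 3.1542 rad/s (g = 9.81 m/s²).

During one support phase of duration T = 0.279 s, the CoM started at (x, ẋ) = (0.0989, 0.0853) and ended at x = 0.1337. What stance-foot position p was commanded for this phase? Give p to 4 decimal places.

ωT = 3.1542·0.279 = 0.880022; cosh(ωT) = 1.412863, sinh(ωT) = 0.998089
x(T) = p + (x₀−p)·cosh(ωT) + (ẋ₀/ω)·sinh(ωT) ⇒ p·(1 − cosh) = x(T) − x₀·cosh − (ẋ₀/ω)·sinh
numerator   = 0.1337 − (0.0989)·1.412863 − (0.0853/3.1542)·0.998089 = -0.033024
denominator = 1 − 1.412863 = -0.412863
p = -0.033024 / -0.412863 = 0.0800

p = 0.0800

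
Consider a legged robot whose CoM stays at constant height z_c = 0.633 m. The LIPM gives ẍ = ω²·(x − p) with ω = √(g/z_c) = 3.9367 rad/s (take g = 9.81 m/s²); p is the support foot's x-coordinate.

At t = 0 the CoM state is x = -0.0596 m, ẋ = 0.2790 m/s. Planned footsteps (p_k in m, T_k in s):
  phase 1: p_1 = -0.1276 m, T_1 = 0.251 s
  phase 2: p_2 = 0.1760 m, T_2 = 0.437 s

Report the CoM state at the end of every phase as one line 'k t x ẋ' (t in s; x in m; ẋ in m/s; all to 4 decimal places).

1 0.2510 0.0584 0.7364
2 0.6880 0.3427 0.8708

phase 1: p=-0.1276, T=0.251, ωT=0.988112, cosh=1.529218, sinh=1.156939; start (x,ẋ)=(-0.059600, 0.279000) → end (x,ẋ)=(0.058381, 0.736359)
phase 2: p=0.1760, T=0.437, ωT=1.720338, cosh=2.882711, sinh=2.703705; start (x,ẋ)=(0.058381, 0.736359) → end (x,ẋ)=(0.342666, 0.870812)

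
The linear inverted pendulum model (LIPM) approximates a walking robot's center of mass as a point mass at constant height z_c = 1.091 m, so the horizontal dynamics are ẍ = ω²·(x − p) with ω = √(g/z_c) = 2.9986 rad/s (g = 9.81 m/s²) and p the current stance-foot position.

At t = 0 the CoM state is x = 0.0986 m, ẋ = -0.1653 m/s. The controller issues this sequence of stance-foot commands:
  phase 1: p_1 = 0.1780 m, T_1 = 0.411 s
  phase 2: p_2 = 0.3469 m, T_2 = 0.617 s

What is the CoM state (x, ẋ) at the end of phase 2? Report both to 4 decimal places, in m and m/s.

x = -1.6714, ẋ = -5.9690

phase 1: p=0.1780, T=0.411, ωT=1.232425, cosh=1.860560, sinh=1.568975; start (x,ẋ)=(0.098600, -0.165300) → end (x,ẋ)=(-0.056219, -0.681106)
phase 2: p=0.3469, T=0.617, ωT=1.850136, cosh=3.258951, sinh=3.101735; start (x,ẋ)=(-0.056219, -0.681106) → end (x,ẋ)=(-1.671378, -5.969048)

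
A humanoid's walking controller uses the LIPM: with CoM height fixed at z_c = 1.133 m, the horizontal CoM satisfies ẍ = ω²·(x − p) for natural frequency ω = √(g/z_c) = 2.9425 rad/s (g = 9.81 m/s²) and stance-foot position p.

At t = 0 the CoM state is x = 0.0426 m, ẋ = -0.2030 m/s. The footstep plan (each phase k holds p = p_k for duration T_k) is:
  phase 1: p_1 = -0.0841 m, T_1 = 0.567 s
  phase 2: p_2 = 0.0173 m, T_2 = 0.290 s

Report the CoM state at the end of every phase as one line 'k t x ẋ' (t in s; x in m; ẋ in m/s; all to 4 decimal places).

1 0.5670 0.0874 0.3960
2 0.8570 0.2438 0.7473

phase 1: p=-0.0841, T=0.567, ωT=1.668397, cosh=2.746105, sinh=2.557556; start (x,ẋ)=(0.042600, -0.203000) → end (x,ẋ)=(0.087388, 0.396035)
phase 2: p=0.0173, T=0.290, ωT=0.853325, cosh=1.386718, sinh=0.960721; start (x,ẋ)=(0.087388, 0.396035) → end (x,ẋ)=(0.243798, 0.747324)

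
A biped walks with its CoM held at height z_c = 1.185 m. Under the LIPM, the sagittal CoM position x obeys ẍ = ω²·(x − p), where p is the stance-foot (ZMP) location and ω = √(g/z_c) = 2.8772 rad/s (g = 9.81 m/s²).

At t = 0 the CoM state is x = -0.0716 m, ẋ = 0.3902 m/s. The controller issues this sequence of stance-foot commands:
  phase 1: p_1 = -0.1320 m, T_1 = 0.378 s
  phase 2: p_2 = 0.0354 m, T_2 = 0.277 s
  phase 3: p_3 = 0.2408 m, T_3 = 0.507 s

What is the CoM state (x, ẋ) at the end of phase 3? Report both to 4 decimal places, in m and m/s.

phase 1: p=-0.1320, T=0.378, ωT=1.087582, cosh=1.652060, sinh=1.315030; start (x,ẋ)=(-0.071600, 0.390200) → end (x,ẋ)=(0.146126, 0.873164)
phase 2: p=0.0354, T=0.277, ωT=0.796984, cosh=1.334763, sinh=0.884077; start (x,ẋ)=(0.146126, 0.873164) → end (x,ẋ)=(0.451490, 1.447116)
phase 3: p=0.2408, T=0.507, ωT=1.458740, cosh=2.266534, sinh=2.034005; start (x,ẋ)=(0.451490, 1.447116) → end (x,ẋ)=(1.741359, 4.512946)

x = 1.7414, ẋ = 4.5129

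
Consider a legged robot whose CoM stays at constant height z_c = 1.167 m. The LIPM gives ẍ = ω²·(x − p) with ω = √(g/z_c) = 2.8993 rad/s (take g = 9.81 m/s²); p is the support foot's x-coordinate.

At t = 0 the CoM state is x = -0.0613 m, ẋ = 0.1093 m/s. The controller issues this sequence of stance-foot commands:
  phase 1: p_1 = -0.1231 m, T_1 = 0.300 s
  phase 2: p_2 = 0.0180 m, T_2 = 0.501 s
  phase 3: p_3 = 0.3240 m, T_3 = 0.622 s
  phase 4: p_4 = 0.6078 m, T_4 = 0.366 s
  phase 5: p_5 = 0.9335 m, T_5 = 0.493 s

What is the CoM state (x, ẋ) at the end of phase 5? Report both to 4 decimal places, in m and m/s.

x = 2.3621, ẋ = 4.4495

phase 1: p=-0.1231, T=0.300, ωT=0.869790, cosh=1.402725, sinh=0.983685; start (x,ẋ)=(-0.061300, 0.109300) → end (x,ẋ)=(0.000672, 0.329571)
phase 2: p=0.0180, T=0.501, ωT=1.452549, cosh=2.253985, sinh=2.020012; start (x,ẋ)=(0.000672, 0.329571) → end (x,ẋ)=(0.208563, 0.641366)
phase 3: p=0.3240, T=0.622, ωT=1.803365, cosh=3.117390, sinh=2.952646; start (x,ẋ)=(0.208563, 0.641366) → end (x,ẋ)=(0.617305, 1.011179)
phase 4: p=0.6078, T=0.366, ωT=1.061144, cosh=1.617867, sinh=1.271807; start (x,ẋ)=(0.617305, 1.011179) → end (x,ẋ)=(1.066742, 1.671003)
phase 5: p=0.9335, T=0.493, ωT=1.429355, cosh=2.207734, sinh=1.968271; start (x,ẋ)=(1.066742, 1.671003) → end (x,ẋ)=(2.362070, 4.449490)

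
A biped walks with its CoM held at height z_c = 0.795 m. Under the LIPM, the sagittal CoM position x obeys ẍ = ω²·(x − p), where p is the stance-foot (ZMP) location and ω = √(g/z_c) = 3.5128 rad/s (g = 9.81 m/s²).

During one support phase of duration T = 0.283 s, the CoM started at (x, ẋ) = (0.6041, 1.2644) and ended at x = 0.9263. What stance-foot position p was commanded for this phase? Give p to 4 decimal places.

p = 0.7860

ωT = 3.5128·0.283 = 0.994122; cosh(ωT) = 1.536200, sinh(ωT) = 1.166152
x(T) = p + (x₀−p)·cosh(ωT) + (ẋ₀/ω)·sinh(ωT) ⇒ p·(1 − cosh) = x(T) − x₀·cosh − (ẋ₀/ω)·sinh
numerator   = 0.9263 − (0.6041)·1.536200 − (1.2644/3.5128)·1.166152 = -0.421464
denominator = 1 − 1.536200 = -0.536200
p = -0.421464 / -0.536200 = 0.7860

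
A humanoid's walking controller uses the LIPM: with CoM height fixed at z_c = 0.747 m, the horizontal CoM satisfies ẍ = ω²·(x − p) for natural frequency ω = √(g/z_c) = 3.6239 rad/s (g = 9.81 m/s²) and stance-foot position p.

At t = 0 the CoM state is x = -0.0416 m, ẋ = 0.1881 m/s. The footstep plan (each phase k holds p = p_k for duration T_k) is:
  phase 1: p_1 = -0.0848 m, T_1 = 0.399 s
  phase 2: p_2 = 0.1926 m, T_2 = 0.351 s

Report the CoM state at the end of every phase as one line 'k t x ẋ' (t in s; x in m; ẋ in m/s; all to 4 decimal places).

1 0.3990 0.1161 0.7354
2 0.7500 0.3789 0.9591

phase 1: p=-0.0848, T=0.399, ωT=1.445936, cosh=2.240675, sinh=2.005150; start (x,ẋ)=(-0.041600, 0.188100) → end (x,ẋ)=(0.116075, 0.735382)
phase 2: p=0.1926, T=0.351, ωT=1.271989, cosh=1.924108, sinh=1.643834; start (x,ẋ)=(0.116075, 0.735382) → end (x,ẋ)=(0.378934, 0.959090)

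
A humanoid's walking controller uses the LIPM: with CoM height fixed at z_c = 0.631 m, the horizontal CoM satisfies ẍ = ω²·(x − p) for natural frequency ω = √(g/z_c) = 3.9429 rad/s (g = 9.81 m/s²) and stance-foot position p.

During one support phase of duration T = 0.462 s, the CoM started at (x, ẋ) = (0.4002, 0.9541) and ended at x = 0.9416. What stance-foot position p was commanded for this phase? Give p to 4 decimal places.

ωT = 3.9429·0.462 = 1.821620; cosh(ωT) = 3.171814, sinh(ωT) = 3.010050
x(T) = p + (x₀−p)·cosh(ωT) + (ẋ₀/ω)·sinh(ωT) ⇒ p·(1 − cosh) = x(T) − x₀·cosh − (ẋ₀/ω)·sinh
numerator   = 0.9416 − (0.4002)·3.171814 − (0.9541/3.9429)·3.010050 = -1.056129
denominator = 1 − 3.171814 = -2.171814
p = -1.056129 / -2.171814 = 0.4863

p = 0.4863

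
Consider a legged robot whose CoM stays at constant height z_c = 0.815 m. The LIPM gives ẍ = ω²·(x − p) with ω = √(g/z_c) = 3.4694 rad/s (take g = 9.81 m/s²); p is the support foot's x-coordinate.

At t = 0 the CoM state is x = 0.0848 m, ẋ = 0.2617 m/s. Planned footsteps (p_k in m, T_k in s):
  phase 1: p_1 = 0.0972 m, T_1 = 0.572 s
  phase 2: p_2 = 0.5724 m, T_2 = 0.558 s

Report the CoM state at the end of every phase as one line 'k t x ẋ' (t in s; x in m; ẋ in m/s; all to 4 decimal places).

1 0.5720 0.3205 0.8164
2 1.1300 0.4796 -0.0779

phase 1: p=0.0972, T=0.572, ωT=1.984497, cosh=3.706418, sinh=3.568968; start (x,ẋ)=(0.084800, 0.261700) → end (x,ẋ)=(0.320451, 0.816430)
phase 2: p=0.5724, T=0.558, ωT=1.935925, cosh=3.537372, sinh=3.393081; start (x,ẋ)=(0.320451, 0.816430) → end (x,ẋ)=(0.479633, -0.077915)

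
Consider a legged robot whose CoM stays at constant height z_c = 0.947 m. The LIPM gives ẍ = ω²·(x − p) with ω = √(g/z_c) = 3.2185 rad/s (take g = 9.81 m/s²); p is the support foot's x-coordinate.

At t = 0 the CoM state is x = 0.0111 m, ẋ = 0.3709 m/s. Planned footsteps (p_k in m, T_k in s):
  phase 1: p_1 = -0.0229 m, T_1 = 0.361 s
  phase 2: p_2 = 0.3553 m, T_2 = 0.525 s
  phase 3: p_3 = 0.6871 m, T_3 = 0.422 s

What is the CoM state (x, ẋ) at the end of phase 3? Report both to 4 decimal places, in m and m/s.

x = 1.0302, ẋ = 1.4404

phase 1: p=-0.0229, T=0.361, ωT=1.161879, cosh=1.754415, sinh=1.441517; start (x,ẋ)=(0.011100, 0.370900) → end (x,ẋ)=(0.202871, 0.808456)
phase 2: p=0.3553, T=0.525, ωT=1.689713, cosh=2.801248, sinh=2.616675; start (x,ẋ)=(0.202871, 0.808456) → end (x,ẋ)=(0.585591, 0.980960)
phase 3: p=0.6871, T=0.422, ωT=1.358207, cosh=2.073168, sinh=1.816046; start (x,ẋ)=(0.585591, 0.980960) → end (x,ẋ)=(1.030163, 1.440378)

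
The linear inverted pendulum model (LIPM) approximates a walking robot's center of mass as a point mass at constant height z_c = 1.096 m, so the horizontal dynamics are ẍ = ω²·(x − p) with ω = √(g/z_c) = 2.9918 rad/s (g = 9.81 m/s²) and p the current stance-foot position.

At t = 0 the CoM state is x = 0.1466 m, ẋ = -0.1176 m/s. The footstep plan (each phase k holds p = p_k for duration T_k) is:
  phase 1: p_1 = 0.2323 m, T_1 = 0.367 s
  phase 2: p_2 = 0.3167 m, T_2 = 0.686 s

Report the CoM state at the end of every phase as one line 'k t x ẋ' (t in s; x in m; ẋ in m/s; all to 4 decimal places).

phase 1: p=0.2323, T=0.367, ωT=1.097991, cosh=1.665838, sinh=1.332297; start (x,ẋ)=(0.146600, -0.117600) → end (x,ẋ)=(0.037168, -0.537500)
phase 2: p=0.3167, T=0.686, ωT=2.052375, cosh=3.957400, sinh=3.828970; start (x,ẋ)=(0.037168, -0.537500) → end (x,ẋ)=(-1.477422, -5.329279)

1 0.3670 0.0372 -0.5375
2 1.0530 -1.4774 -5.3293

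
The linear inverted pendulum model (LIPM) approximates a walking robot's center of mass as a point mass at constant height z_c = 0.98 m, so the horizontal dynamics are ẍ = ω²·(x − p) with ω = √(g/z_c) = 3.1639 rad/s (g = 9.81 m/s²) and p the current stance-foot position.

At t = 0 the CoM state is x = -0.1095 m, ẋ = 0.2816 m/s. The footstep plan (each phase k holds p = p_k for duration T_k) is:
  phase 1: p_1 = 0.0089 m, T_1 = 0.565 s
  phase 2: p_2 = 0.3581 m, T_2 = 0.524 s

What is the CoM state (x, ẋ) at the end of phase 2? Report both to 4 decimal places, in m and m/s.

phase 1: p=0.0089, T=0.565, ωT=1.787603, cosh=3.071238, sinh=2.903878; start (x,ẋ)=(-0.109500, 0.281600) → end (x,ẋ)=(-0.096278, -0.222949)
phase 2: p=0.3581, T=0.524, ωT=1.657884, cosh=2.719367, sinh=2.528825; start (x,ẋ)=(-0.096278, -0.222949) → end (x,ẋ)=(-1.055717, -4.241732)

x = -1.0557, ẋ = -4.2417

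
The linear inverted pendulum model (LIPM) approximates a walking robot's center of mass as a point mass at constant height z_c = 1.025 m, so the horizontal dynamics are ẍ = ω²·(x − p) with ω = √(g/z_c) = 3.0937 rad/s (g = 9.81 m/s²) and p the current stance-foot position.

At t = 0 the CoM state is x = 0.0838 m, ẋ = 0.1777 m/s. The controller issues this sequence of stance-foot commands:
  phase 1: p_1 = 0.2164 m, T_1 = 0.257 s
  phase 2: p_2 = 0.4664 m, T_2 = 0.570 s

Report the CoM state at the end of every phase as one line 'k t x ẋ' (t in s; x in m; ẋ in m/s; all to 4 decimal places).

1 0.2570 0.0903 -0.1247
2 0.8270 -0.7768 -3.6680

phase 1: p=0.2164, T=0.257, ωT=0.795081, cosh=1.333082, sinh=0.881538; start (x,ẋ)=(0.083800, 0.177700) → end (x,ẋ)=(0.090268, -0.124740)
phase 2: p=0.4664, T=0.570, ωT=1.763409, cosh=3.001873, sinh=2.830413; start (x,ẋ)=(0.090268, -0.124740) → end (x,ẋ)=(-0.776824, -3.668032)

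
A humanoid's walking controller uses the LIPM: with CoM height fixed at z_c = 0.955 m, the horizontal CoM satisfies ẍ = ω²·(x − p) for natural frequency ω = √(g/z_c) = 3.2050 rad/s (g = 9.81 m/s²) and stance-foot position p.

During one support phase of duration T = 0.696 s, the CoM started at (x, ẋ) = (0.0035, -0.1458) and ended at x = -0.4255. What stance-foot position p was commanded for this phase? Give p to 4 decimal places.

ωT = 3.2050·0.696 = 2.230680; cosh(ωT) = 4.706824, sinh(ωT) = 4.599368
x(T) = p + (x₀−p)·cosh(ωT) + (ẋ₀/ω)·sinh(ωT) ⇒ p·(1 − cosh) = x(T) − x₀·cosh − (ẋ₀/ω)·sinh
numerator   = -0.4255 − (0.0035)·4.706824 − (-0.1458/3.2050)·4.599368 = -0.232742
denominator = 1 − 4.706824 = -3.706824
p = -0.232742 / -3.706824 = 0.0628

p = 0.0628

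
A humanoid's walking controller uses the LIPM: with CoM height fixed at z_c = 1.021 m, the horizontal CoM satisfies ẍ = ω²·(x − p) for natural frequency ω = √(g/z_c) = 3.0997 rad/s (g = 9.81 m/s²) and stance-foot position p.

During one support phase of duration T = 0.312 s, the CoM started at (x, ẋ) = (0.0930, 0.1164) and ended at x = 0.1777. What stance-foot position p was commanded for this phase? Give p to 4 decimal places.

p = 0.0090

ωT = 3.0997·0.312 = 0.967106; cosh(ωT) = 1.505252, sinh(ωT) = 1.125070
x(T) = p + (x₀−p)·cosh(ωT) + (ẋ₀/ω)·sinh(ωT) ⇒ p·(1 − cosh) = x(T) − x₀·cosh − (ẋ₀/ω)·sinh
numerator   = 0.1777 − (0.0930)·1.505252 − (0.1164/3.0997)·1.125070 = -0.004537
denominator = 1 − 1.505252 = -0.505252
p = -0.004537 / -0.505252 = 0.0090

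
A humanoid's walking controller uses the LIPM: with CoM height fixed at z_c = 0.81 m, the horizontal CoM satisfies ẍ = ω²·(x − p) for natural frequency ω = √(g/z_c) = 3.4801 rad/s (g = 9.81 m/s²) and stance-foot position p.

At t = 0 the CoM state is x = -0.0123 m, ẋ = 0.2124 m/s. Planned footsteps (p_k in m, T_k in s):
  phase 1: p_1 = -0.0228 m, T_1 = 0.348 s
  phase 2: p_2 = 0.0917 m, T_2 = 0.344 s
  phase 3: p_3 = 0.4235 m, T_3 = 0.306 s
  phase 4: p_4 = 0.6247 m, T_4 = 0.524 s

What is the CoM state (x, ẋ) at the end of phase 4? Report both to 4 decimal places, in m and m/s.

phase 1: p=-0.0228, T=0.348, ωT=1.211075, cosh=1.827484, sinh=1.529607; start (x,ẋ)=(-0.012300, 0.212400) → end (x,ẋ)=(0.089745, 0.444051)
phase 2: p=0.0917, T=0.344, ωT=1.197154, cosh=1.806368, sinh=1.504315; start (x,ẋ)=(0.089745, 0.444051) → end (x,ẋ)=(0.280114, 0.791883)
phase 3: p=0.4235, T=0.306, ωT=1.064911, cosh=1.622669, sinh=1.277910; start (x,ẋ)=(0.280114, 0.791883) → end (x,ẋ)=(0.481616, 0.647291)
phase 4: p=0.6247, T=0.524, ωT=1.823572, cosh=3.177697, sinh=3.016249; start (x,ẋ)=(0.481616, 0.647291) → end (x,ẋ)=(0.731038, 0.554964)

x = 0.7310, ẋ = 0.5550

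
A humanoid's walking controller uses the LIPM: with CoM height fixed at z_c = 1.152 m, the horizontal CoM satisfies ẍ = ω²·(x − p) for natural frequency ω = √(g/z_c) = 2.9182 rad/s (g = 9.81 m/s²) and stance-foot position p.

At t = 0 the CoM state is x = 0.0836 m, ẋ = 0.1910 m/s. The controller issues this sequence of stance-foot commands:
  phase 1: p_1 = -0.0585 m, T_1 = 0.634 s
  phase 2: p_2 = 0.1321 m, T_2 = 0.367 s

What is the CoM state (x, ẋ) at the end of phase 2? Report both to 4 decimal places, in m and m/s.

x = 1.7497, ẋ = 4.8990

phase 1: p=-0.0585, T=0.634, ωT=1.850139, cosh=3.258959, sinh=3.101743; start (x,ẋ)=(0.083600, 0.191000) → end (x,ẋ)=(0.607611, 1.908680)
phase 2: p=0.1321, T=0.367, ωT=1.070979, cosh=1.630454, sinh=1.287782; start (x,ẋ)=(0.607611, 1.908680) → end (x,ẋ)=(1.749687, 4.898990)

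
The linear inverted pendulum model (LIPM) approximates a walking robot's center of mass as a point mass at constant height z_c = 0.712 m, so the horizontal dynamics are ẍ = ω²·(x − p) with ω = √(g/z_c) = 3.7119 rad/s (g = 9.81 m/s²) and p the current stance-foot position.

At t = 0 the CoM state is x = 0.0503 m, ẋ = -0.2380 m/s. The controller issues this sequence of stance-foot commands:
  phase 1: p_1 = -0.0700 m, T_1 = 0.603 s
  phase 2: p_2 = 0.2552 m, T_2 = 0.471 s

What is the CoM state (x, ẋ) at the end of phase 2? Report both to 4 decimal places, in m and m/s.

x = 0.8078, ẋ = 2.2485

phase 1: p=-0.0700, T=0.603, ωT=2.238276, cosh=4.741895, sinh=4.635253; start (x,ẋ)=(0.050300, -0.238000) → end (x,ẋ)=(0.203246, 0.941262)
phase 2: p=0.2552, T=0.471, ωT=1.748305, cosh=2.959463, sinh=2.785394; start (x,ẋ)=(0.203246, 0.941262) → end (x,ẋ)=(0.807764, 2.248476)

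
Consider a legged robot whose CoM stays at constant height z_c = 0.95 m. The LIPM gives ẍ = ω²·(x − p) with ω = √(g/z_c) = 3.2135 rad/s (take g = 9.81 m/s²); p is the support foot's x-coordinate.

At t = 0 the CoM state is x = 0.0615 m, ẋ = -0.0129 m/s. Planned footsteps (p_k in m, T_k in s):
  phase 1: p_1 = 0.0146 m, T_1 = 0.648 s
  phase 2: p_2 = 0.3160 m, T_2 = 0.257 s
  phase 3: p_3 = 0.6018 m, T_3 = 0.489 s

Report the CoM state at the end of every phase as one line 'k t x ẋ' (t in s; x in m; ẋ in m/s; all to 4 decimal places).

phase 1: p=0.0146, T=0.648, ωT=2.082348, cosh=4.073961, sinh=3.949324; start (x,ẋ)=(0.061500, -0.012900) → end (x,ẋ)=(0.189815, 0.542661)
phase 2: p=0.3160, T=0.257, ωT=0.825869, cosh=1.360860, sinh=0.923006; start (x,ẋ)=(0.189815, 0.542661) → end (x,ẋ)=(0.300147, 0.364211)
phase 3: p=0.6018, T=0.489, ωT=1.571401, cosh=2.510572, sinh=2.302818; start (x,ẋ)=(0.300147, 0.364211) → end (x,ẋ)=(0.105475, -1.317886)

1 0.6480 0.1898 0.5427
2 0.9050 0.3001 0.3642
3 1.3940 0.1055 -1.3179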